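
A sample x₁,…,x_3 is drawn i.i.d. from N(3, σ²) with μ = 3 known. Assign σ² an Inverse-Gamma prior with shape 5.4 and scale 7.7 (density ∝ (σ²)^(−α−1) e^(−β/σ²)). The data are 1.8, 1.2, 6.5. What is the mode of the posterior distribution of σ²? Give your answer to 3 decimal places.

Sum of squared deviations about the known mean: SS = (1.8−3)² + (1.2−3)² + (6.5−3)² = 16.93.
The Normal likelihood contributes (σ²)^(−n/2) exp(−SS/(2σ²)), so the posterior is Inverse-Gamma(α + n/2, β + SS/2) = Inverse-Gamma(6.9, 16.165).
The mode of Inverse-Gamma(a, b) is b/(a+1) = 16.165/7.9 ≈ 2.046.

σ̂²_MAP = 2.046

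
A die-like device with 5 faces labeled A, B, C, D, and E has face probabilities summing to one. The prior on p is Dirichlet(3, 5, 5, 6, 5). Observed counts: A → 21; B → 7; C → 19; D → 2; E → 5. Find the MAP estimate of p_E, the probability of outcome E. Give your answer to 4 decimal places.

MAP estimate of p_E = 0.1233

The posterior is Dirichlet(αᵢ + nᵢ) = Dirichlet(24, 12, 24, 8, 10).
For a Dirichlet(a₁,…,a_K) with all aᵢ > 1, the mode has j-th component (aⱼ − 1)/(Σaᵢ − K).
Here Σaᵢ = 78 and K = 5, so p_E = (10 − 1)/(78 − 5) = 9/73 ≈ 0.1233.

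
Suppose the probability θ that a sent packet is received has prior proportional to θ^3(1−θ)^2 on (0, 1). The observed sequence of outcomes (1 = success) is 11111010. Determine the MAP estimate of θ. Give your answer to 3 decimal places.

The prior density ∝ θ^3(1−θ)^2 is the kernel of Beta(4, 3).
Data: 6 successes in 8 trials (from the sequence). The binomial likelihood contributes θ^6(1−θ)^2, so the posterior is Beta(4+6, 3+2) = Beta(10, 5).
For Beta(a, b) with a, b > 1 the mode is (a−1)/(a+b−2) = 9/13 ≈ 0.692.

θ̂_MAP = 0.692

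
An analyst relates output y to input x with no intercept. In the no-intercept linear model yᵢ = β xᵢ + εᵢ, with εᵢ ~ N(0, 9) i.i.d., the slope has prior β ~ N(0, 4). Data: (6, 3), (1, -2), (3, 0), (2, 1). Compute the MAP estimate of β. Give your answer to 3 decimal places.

β̂_MAP = 0.344

log p(β | y) = −Σ(yᵢ − βxᵢ)²/(2·9) − β²/(2·4) + const.
Setting the derivative to zero: Σxᵢ(yᵢ − βxᵢ)/9 − β/4 = 0, so β = Σxᵢyᵢ / (Σxᵢ² + σ²/τ²).
Σxᵢyᵢ = 6·3 + 1·(-2) + 3·0 + 2·1 = 18; Σxᵢ² = 50; σ²/τ² = 2.25.
β̂_MAP = 18 / (50 + 2.25) = 18/52.25 ≈ 0.344.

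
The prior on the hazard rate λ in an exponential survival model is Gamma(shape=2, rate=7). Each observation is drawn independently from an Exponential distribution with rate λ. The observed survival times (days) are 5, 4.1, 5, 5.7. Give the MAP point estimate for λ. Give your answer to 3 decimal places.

The Exponential(rate=λ) likelihood is ∝ λ^n e^(−λΣtᵢ). Here n = 4 and Σtᵢ = 5 + 4.1 + 5 + 5.7 = 19.8.
Posterior ∝ λe^(−7λ) · λ^4e^(−19.8λ) = λ^5e^(−26.8λ), i.e. Gamma(6, 26.8).
Mode = (a−1)/b = 5/26.8 ≈ 0.187.

λ̂_MAP = 0.187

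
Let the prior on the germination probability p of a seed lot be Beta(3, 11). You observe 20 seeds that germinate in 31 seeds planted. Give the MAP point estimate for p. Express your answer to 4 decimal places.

p̂_MAP = 0.5116

Prior: Beta(3, 11).
Data: 20 successes in 31 trials. The binomial likelihood contributes p^20(1−p)^11, so the posterior is Beta(3+20, 11+11) = Beta(23, 22).
For Beta(a, b) with a, b > 1 the mode is (a−1)/(a+b−2) = 22/43 ≈ 0.5116.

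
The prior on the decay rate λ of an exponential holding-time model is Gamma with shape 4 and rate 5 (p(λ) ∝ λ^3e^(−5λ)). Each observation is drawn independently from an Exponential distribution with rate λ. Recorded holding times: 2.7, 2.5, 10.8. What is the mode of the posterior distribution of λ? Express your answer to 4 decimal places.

The Exponential(rate=λ) likelihood is ∝ λ^n e^(−λΣtᵢ). Here n = 3 and Σtᵢ = 2.7 + 2.5 + 10.8 = 16.
Posterior ∝ λ^3e^(−5λ) · λ^3e^(−16λ) = λ^6e^(−21λ), i.e. Gamma(7, 21).
Mode = (a−1)/b = 6/21 ≈ 0.2857.

λ̂_MAP = 0.2857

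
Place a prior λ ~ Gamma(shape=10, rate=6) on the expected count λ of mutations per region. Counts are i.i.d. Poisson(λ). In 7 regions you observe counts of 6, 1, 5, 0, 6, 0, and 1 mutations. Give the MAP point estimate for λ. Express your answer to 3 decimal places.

Σxᵢ = 6+1+5+0+6+0+1 = 19, with n = 7.
Posterior ∝ λ^9e^(−6λ) · λ^19e^(−7λ) = λ^28e^(−13λ), i.e. Gamma(shape=29, rate=13).
The mode of a Gamma(a, b) with a ≥ 1 (shape–rate) is (a−1)/b = 28/13 ≈ 2.154.

λ̂_MAP = 2.154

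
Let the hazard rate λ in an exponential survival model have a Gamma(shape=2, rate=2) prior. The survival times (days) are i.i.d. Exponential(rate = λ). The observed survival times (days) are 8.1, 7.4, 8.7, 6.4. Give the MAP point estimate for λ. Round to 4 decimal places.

λ̂_MAP = 0.1534

The Exponential(rate=λ) likelihood is ∝ λ^n e^(−λΣtᵢ). Here n = 4 and Σtᵢ = 8.1 + 7.4 + 8.7 + 6.4 = 30.6.
Posterior ∝ λe^(−2λ) · λ^4e^(−30.6λ) = λ^5e^(−32.6λ), i.e. Gamma(6, 32.6).
Mode = (a−1)/b = 5/32.6 ≈ 0.1534.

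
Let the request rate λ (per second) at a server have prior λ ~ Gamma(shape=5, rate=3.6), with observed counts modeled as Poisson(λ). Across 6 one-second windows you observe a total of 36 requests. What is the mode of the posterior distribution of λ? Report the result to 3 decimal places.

λ̂_MAP = 4.167

Σxᵢ = 36, n = 6.
Posterior ∝ λ^4e^(−3.6λ) · λ^36e^(−6λ) = λ^40e^(−9.6λ), i.e. Gamma(shape=41, rate=9.6).
The mode of a Gamma(a, b) with a ≥ 1 (shape–rate) is (a−1)/b = 40/9.6 ≈ 4.167.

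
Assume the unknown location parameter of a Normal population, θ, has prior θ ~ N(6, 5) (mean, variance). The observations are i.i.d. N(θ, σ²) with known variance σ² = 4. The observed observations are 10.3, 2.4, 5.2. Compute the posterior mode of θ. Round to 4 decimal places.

θ̂_MAP = 5.9737

n = 3; x̄ = (10.3 + 2.4 + 5.2)/3 = 17.9/3 = 179/30 ≈ 5.9667.
For a Normal prior and Normal likelihood with known variance, the posterior is Normal; its mode equals its mean, the precision-weighted average.
Prior precision 1/σ₀² = 1/5 = 0.2; data precision n/σ² = 3/4 = 0.75.
θ̂ = (0.2·6 + 0.75·(179/30)) / (0.2 + 0.75) = 5.675/0.95 = 227/38 ≈ 5.9737.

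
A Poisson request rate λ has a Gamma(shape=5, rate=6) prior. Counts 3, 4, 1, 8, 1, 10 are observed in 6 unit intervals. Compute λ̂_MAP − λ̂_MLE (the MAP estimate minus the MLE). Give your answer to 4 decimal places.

Σxᵢ = 27. Posterior is Gamma(32, 12); MAP = (32−1)/12 = 31/12 ≈ 2.58333.
MLE = x̄ = 27/6 ≈ 4.50000.
Difference = 31/12 − 27/6 = -23/12 ≈ -1.9167.

MAP − MLE = -1.9167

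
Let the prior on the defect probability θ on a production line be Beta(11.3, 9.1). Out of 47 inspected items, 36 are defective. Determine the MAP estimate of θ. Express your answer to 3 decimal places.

Prior: Beta(11.3, 9.1).
Data: 36 successes in 47 trials. The binomial likelihood contributes θ^36(1−θ)^11, so the posterior is Beta(11.3+36, 9.1+11) = Beta(47.3, 20.1).
For Beta(a, b) with a, b > 1 the mode is (a−1)/(a+b−2) = 46.3/65.4 ≈ 0.708.

θ̂_MAP = 0.708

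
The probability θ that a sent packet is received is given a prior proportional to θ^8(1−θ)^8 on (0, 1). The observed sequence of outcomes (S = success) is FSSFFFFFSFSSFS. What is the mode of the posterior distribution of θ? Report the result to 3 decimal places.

θ̂_MAP = 0.467

The prior density ∝ θ^8(1−θ)^8 is the kernel of Beta(9, 9).
Data: 6 successes in 14 trials (from the sequence). The binomial likelihood contributes θ^6(1−θ)^8, so the posterior is Beta(9+6, 9+8) = Beta(15, 17).
For Beta(a, b) with a, b > 1 the mode is (a−1)/(a+b−2) = 14/30 ≈ 0.467.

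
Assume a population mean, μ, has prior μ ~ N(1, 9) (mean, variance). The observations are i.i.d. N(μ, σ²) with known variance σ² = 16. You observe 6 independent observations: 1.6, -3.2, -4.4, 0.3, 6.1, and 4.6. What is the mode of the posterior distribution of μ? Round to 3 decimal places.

μ̂_MAP = 0.871

n = 6; x̄ = (1.6 + (-3.2) + (-4.4) + 0.3 + 6.1 + 4.6)/6 = 5/6 = 5/6 ≈ 0.8333.
For a Normal prior and Normal likelihood with known variance, the posterior is Normal; its mode equals its mean, the precision-weighted average.
Prior precision 1/σ₀² = 1/9; data precision n/σ² = 6/16 = 0.375.
μ̂ = ((1/9)·1 + 0.375·(5/6)) / (1/9 + 0.375) = (61/144)/(35/72) = 61/70 ≈ 0.871.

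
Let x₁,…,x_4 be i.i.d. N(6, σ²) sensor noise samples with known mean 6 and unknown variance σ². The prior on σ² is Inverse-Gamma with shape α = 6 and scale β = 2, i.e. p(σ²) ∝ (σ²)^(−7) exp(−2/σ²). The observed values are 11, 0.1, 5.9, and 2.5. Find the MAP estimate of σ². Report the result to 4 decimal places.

Sum of squared deviations about the known mean: SS = (11−6)² + (0.1−6)² + (5.9−6)² + (2.5−6)² = 72.07.
The Normal likelihood contributes (σ²)^(−n/2) exp(−SS/(2σ²)), so the posterior is Inverse-Gamma(α + n/2, β + SS/2) = Inverse-Gamma(8, 38.035).
The mode of Inverse-Gamma(a, b) is b/(a+1) = 38.035/9 ≈ 4.2261.

σ̂²_MAP = 4.2261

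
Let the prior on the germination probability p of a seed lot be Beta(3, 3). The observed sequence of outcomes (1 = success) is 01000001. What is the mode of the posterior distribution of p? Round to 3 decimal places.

Prior: Beta(3, 3).
Data: 2 successes in 8 trials (from the sequence). The binomial likelihood contributes p^2(1−p)^6, so the posterior is Beta(3+2, 3+6) = Beta(5, 9).
For Beta(a, b) with a, b > 1 the mode is (a−1)/(a+b−2) = 4/12 ≈ 0.333.

p̂_MAP = 0.333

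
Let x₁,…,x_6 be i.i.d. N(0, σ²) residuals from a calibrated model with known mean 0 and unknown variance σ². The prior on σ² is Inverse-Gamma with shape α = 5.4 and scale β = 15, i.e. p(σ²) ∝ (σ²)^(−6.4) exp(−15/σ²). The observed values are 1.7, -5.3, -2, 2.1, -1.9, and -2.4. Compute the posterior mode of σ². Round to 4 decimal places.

σ̂²_MAP = 4.1894

Sum of squared deviations about the known mean: SS = (1.7−0)² + (-5.3−0)² + (-2−0)² + (2.1−0)² + (-1.9−0)² + (-2.4−0)² = 48.76.
The Normal likelihood contributes (σ²)^(−n/2) exp(−SS/(2σ²)), so the posterior is Inverse-Gamma(α + n/2, β + SS/2) = Inverse-Gamma(8.4, 39.38).
The mode of Inverse-Gamma(a, b) is b/(a+1) = 39.38/9.4 ≈ 4.1894.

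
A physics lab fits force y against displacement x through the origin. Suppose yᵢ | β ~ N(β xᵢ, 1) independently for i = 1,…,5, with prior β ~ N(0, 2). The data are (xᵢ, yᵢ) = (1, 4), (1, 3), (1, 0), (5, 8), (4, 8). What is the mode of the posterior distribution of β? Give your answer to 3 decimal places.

β̂_MAP = 1.775

log p(β | y) = −Σ(yᵢ − βxᵢ)²/(2·1) − β²/(2·2) + const.
Setting the derivative to zero: Σxᵢ(yᵢ − βxᵢ)/1 − β/2 = 0, so β = Σxᵢyᵢ / (Σxᵢ² + σ²/τ²).
Σxᵢyᵢ = 1·4 + 1·3 + 1·0 + 5·8 + 4·8 = 79; Σxᵢ² = 44; σ²/τ² = 0.5.
β̂_MAP = 79 / (44 + 0.5) = 79/44.5 ≈ 1.775.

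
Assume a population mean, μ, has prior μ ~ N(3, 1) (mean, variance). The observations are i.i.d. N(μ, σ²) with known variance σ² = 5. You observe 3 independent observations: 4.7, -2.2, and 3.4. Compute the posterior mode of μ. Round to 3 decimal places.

μ̂_MAP = 2.613

n = 3; x̄ = (4.7 + (-2.2) + 3.4)/3 = 5.9/3 = 59/30 ≈ 1.9667.
For a Normal prior and Normal likelihood with known variance, the posterior is Normal; its mode equals its mean, the precision-weighted average.
Prior precision 1/σ₀² = 1/1 = 1; data precision n/σ² = 3/5 = 0.6.
μ̂ = (1·3 + 0.6·(59/30)) / (1 + 0.6) = 4.18/1.6 = 2.6125 ≈ 2.613.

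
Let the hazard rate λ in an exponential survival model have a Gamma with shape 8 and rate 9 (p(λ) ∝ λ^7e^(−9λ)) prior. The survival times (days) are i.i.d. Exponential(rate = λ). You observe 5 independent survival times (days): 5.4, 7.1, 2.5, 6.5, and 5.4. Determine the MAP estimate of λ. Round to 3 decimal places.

λ̂_MAP = 0.334

The Exponential(rate=λ) likelihood is ∝ λ^n e^(−λΣtᵢ). Here n = 5 and Σtᵢ = 5.4 + 7.1 + 2.5 + 6.5 + 5.4 = 26.9.
Posterior ∝ λ^7e^(−9λ) · λ^5e^(−26.9λ) = λ^12e^(−35.9λ), i.e. Gamma(13, 35.9).
Mode = (a−1)/b = 12/35.9 ≈ 0.334.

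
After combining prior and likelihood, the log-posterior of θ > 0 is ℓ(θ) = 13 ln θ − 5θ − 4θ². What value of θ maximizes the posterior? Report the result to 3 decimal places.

θ̂_MAP = 1.000

ℓ'(θ) = 13/θ − 5 − 8θ. Setting this to zero and multiplying by θ: 8θ² + 5θ − 13 = 0.
θ = (−5 + √(5² + 4·8·13)) / (2·8) = (−5 + √441) / 16 = (−5 + 21)/16 = 1.
ℓ''(θ) = −13/θ² − 8 < 0, confirming a maximum.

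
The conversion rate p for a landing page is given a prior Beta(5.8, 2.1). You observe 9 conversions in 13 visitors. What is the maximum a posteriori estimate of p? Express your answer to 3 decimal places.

p̂_MAP = 0.730

Prior: Beta(5.8, 2.1).
Data: 9 successes in 13 trials. The binomial likelihood contributes p^9(1−p)^4, so the posterior is Beta(5.8+9, 2.1+4) = Beta(14.8, 6.1).
For Beta(a, b) with a, b > 1 the mode is (a−1)/(a+b−2) = 13.8/18.9 ≈ 0.730.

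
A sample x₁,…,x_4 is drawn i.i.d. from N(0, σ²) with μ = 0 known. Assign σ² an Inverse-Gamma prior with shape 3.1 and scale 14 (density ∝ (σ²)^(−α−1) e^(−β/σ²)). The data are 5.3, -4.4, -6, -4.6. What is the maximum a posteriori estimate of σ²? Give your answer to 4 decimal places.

Sum of squared deviations about the known mean: SS = (5.3−0)² + (-4.4−0)² + (-6−0)² + (-4.6−0)² = 104.61.
The Normal likelihood contributes (σ²)^(−n/2) exp(−SS/(2σ²)), so the posterior is Inverse-Gamma(α + n/2, β + SS/2) = Inverse-Gamma(5.1, 66.305).
The mode of Inverse-Gamma(a, b) is b/(a+1) = 66.305/6.1 ≈ 10.8697.

σ̂²_MAP = 10.8697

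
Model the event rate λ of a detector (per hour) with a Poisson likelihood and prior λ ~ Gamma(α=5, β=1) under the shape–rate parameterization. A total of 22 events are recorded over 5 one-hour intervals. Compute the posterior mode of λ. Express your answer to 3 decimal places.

λ̂_MAP = 4.333

Σxᵢ = 22, n = 5.
Posterior ∝ λ^4e^(−1λ) · λ^22e^(−5λ) = λ^26e^(−6λ), i.e. Gamma(shape=27, rate=6).
The mode of a Gamma(a, b) with a ≥ 1 (shape–rate) is (a−1)/b = 26/6 ≈ 4.333.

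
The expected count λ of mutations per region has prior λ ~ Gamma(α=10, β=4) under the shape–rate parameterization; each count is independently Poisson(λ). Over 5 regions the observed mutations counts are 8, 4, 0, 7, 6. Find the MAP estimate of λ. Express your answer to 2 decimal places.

Σxᵢ = 8+4+0+7+6 = 25, with n = 5.
Posterior ∝ λ^9e^(−4λ) · λ^25e^(−5λ) = λ^34e^(−9λ), i.e. Gamma(shape=35, rate=9).
The mode of a Gamma(a, b) with a ≥ 1 (shape–rate) is (a−1)/b = 34/9 ≈ 3.78.

λ̂_MAP = 3.78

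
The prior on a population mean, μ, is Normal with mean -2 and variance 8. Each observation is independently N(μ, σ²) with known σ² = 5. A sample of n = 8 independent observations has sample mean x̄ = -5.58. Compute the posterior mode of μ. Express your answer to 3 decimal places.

n = 8, x̄ = -5.58.
For a Normal prior and Normal likelihood with known variance, the posterior is Normal; its mode equals its mean, the precision-weighted average.
Prior precision 1/σ₀² = 1/8 = 0.125; data precision n/σ² = 8/5 = 1.6.
μ̂ = (0.125·(-2) + 1.6·(-5.58)) / (0.125 + 1.6) = (-9.178)/1.725 = -9178/1725 ≈ -5.321.

μ̂_MAP = -5.321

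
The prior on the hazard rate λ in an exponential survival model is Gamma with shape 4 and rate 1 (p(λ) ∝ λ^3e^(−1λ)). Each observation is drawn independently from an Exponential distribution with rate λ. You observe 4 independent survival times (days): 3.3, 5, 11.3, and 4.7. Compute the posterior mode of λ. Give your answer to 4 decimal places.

The Exponential(rate=λ) likelihood is ∝ λ^n e^(−λΣtᵢ). Here n = 4 and Σtᵢ = 3.3 + 5 + 11.3 + 4.7 = 24.3.
Posterior ∝ λ^3e^(−1λ) · λ^4e^(−24.3λ) = λ^7e^(−25.3λ), i.e. Gamma(8, 25.3).
Mode = (a−1)/b = 7/25.3 ≈ 0.2767.

λ̂_MAP = 0.2767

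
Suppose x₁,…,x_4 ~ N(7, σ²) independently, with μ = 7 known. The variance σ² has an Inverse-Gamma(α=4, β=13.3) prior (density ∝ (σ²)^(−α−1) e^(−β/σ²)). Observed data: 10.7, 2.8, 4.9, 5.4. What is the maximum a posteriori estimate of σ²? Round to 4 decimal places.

σ̂²_MAP = 4.6357

Sum of squared deviations about the known mean: SS = (10.7−7)² + (2.8−7)² + (4.9−7)² + (5.4−7)² = 38.3.
The Normal likelihood contributes (σ²)^(−n/2) exp(−SS/(2σ²)), so the posterior is Inverse-Gamma(α + n/2, β + SS/2) = Inverse-Gamma(6, 32.45).
The mode of Inverse-Gamma(a, b) is b/(a+1) = 32.45/7 ≈ 4.6357.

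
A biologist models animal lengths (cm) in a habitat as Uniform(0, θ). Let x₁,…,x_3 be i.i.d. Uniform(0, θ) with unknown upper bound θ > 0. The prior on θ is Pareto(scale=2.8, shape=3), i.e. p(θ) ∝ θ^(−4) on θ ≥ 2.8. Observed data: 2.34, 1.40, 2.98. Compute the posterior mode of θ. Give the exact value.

The Uniform(0, θ) likelihood is θ^(−n) for θ ≥ max(xᵢ), zero otherwise. Here max(xᵢ) = 2.98.
Posterior ∝ θ^(−4) · θ^(−3) = θ^(−7) on θ ≥ max(2.8, 2.98) = 2.98.
This density is strictly decreasing in θ, so the posterior mode lies at the lower boundary of the support.

θ̂_MAP = 2.98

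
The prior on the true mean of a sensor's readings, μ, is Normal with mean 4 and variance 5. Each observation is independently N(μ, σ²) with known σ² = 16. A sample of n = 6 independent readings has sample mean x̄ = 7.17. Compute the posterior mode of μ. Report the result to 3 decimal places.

μ̂_MAP = 6.067

n = 6, x̄ = 7.17.
For a Normal prior and Normal likelihood with known variance, the posterior is Normal; its mode equals its mean, the precision-weighted average.
Prior precision 1/σ₀² = 1/5 = 0.2; data precision n/σ² = 6/16 = 0.375.
μ̂ = (0.2·4 + 0.375·7.17) / (0.2 + 0.375) = 3.48875/0.575 = 2791/460 ≈ 6.067.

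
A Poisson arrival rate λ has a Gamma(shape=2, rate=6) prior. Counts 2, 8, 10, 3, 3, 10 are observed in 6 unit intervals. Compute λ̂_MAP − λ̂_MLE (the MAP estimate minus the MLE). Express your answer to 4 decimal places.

MAP − MLE = -2.9167

Σxᵢ = 36. Posterior is Gamma(38, 12); MAP = (38−1)/12 = 37/12 ≈ 3.08333.
MLE = x̄ = 36/6 ≈ 6.00000.
Difference = 37/12 − 36/6 = -35/12 ≈ -2.9167.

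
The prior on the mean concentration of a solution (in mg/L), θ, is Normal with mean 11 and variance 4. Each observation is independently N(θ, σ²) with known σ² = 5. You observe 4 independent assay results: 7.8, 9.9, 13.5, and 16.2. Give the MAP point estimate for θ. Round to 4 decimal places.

n = 4; x̄ = (7.8 + 9.9 + 13.5 + 16.2)/4 = 47.4/4 = 11.85.
For a Normal prior and Normal likelihood with known variance, the posterior is Normal; its mode equals its mean, the precision-weighted average.
Prior precision 1/σ₀² = 1/4 = 0.25; data precision n/σ² = 4/5 = 0.8.
θ̂ = (0.25·11 + 0.8·11.85) / (0.25 + 0.8) = 12.23/1.05 = 1223/105 ≈ 11.6476.

θ̂_MAP = 11.6476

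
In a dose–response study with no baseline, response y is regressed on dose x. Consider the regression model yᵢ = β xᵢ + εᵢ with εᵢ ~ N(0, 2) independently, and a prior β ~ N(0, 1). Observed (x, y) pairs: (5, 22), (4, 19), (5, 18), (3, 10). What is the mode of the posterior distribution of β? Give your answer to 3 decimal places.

log p(β | y) = −Σ(yᵢ − βxᵢ)²/(2·2) − β²/(2·1) + const.
Setting the derivative to zero: Σxᵢ(yᵢ − βxᵢ)/2 − β/1 = 0, so β = Σxᵢyᵢ / (Σxᵢ² + σ²/τ²).
Σxᵢyᵢ = 5·22 + 4·19 + 5·18 + 3·10 = 306; Σxᵢ² = 75; σ²/τ² = 2.
β̂_MAP = 306 / (75 + 2) = 306/77 ≈ 3.974.

β̂_MAP = 3.974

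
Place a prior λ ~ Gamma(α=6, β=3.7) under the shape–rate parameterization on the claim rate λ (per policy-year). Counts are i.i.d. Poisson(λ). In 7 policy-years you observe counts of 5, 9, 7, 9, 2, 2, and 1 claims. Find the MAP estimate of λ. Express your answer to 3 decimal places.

Σxᵢ = 5+9+7+9+2+2+1 = 35, with n = 7.
Posterior ∝ λ^5e^(−3.7λ) · λ^35e^(−7λ) = λ^40e^(−10.7λ), i.e. Gamma(shape=41, rate=10.7).
The mode of a Gamma(a, b) with a ≥ 1 (shape–rate) is (a−1)/b = 40/10.7 ≈ 3.738.

λ̂_MAP = 3.738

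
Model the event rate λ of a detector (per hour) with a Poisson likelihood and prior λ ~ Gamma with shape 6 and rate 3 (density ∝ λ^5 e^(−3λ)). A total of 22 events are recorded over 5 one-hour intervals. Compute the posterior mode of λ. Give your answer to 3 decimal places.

λ̂_MAP = 3.375

Σxᵢ = 22, n = 5.
Posterior ∝ λ^5e^(−3λ) · λ^22e^(−5λ) = λ^27e^(−8λ), i.e. Gamma(shape=28, rate=8).
The mode of a Gamma(a, b) with a ≥ 1 (shape–rate) is (a−1)/b = 27/8 ≈ 3.375.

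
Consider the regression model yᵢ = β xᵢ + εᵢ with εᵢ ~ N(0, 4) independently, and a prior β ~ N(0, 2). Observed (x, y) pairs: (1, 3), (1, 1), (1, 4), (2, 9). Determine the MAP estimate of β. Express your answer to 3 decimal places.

log p(β | y) = −Σ(yᵢ − βxᵢ)²/(2·4) − β²/(2·2) + const.
Setting the derivative to zero: Σxᵢ(yᵢ − βxᵢ)/4 − β/2 = 0, so β = Σxᵢyᵢ / (Σxᵢ² + σ²/τ²).
Σxᵢyᵢ = 1·3 + 1·1 + 1·4 + 2·9 = 26; Σxᵢ² = 7; σ²/τ² = 2.
β̂_MAP = 26 / (7 + 2) = 26/9 ≈ 2.889.

β̂_MAP = 2.889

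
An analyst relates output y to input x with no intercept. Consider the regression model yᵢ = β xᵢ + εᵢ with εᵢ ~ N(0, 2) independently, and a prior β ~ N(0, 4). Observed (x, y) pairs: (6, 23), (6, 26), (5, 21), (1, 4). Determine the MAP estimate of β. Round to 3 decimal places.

log p(β | y) = −Σ(yᵢ − βxᵢ)²/(2·2) − β²/(2·4) + const.
Setting the derivative to zero: Σxᵢ(yᵢ − βxᵢ)/2 − β/4 = 0, so β = Σxᵢyᵢ / (Σxᵢ² + σ²/τ²).
Σxᵢyᵢ = 6·23 + 6·26 + 5·21 + 1·4 = 403; Σxᵢ² = 98; σ²/τ² = 0.5.
β̂_MAP = 403 / (98 + 0.5) = 403/98.5 ≈ 4.091.

β̂_MAP = 4.091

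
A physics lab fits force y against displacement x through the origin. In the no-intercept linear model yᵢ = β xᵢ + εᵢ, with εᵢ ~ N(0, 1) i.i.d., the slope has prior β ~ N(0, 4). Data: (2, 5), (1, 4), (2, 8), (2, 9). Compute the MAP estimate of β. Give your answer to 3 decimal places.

β̂_MAP = 3.623

log p(β | y) = −Σ(yᵢ − βxᵢ)²/(2·1) − β²/(2·4) + const.
Setting the derivative to zero: Σxᵢ(yᵢ − βxᵢ)/1 − β/4 = 0, so β = Σxᵢyᵢ / (Σxᵢ² + σ²/τ²).
Σxᵢyᵢ = 2·5 + 1·4 + 2·8 + 2·9 = 48; Σxᵢ² = 13; σ²/τ² = 0.25.
β̂_MAP = 48 / (13 + 0.25) = 48/13.25 ≈ 3.623.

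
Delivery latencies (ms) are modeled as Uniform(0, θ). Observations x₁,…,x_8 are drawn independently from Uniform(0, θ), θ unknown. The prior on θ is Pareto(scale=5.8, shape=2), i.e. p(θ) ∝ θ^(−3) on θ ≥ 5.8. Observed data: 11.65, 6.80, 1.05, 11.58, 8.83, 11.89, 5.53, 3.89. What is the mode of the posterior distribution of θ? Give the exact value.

The Uniform(0, θ) likelihood is θ^(−n) for θ ≥ max(xᵢ), zero otherwise. Here max(xᵢ) = 11.89.
Posterior ∝ θ^(−3) · θ^(−8) = θ^(−11) on θ ≥ max(5.8, 11.89) = 11.89.
This density is strictly decreasing in θ, so the posterior mode lies at the lower boundary of the support.

θ̂_MAP = 11.89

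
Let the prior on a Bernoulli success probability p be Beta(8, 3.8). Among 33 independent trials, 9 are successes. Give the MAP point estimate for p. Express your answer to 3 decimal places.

Prior: Beta(8, 3.8).
Data: 9 successes in 33 trials. The binomial likelihood contributes p^9(1−p)^24, so the posterior is Beta(8+9, 3.8+24) = Beta(17, 27.8).
For Beta(a, b) with a, b > 1 the mode is (a−1)/(a+b−2) = 16/42.8 ≈ 0.374.

p̂_MAP = 0.374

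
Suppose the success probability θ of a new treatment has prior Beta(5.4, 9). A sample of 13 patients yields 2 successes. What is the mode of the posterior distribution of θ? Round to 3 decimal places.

Prior: Beta(5.4, 9).
Data: 2 successes in 13 trials. The binomial likelihood contributes θ^2(1−θ)^11, so the posterior is Beta(5.4+2, 9+11) = Beta(7.4, 20).
For Beta(a, b) with a, b > 1 the mode is (a−1)/(a+b−2) = 6.4/25.4 ≈ 0.252.

θ̂_MAP = 0.252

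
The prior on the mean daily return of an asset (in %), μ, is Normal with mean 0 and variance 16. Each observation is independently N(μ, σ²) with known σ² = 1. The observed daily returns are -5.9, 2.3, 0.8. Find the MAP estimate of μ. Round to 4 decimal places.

n = 3; x̄ = ((-5.9) + 2.3 + 0.8)/3 = -2.8/3 = -14/15 ≈ -0.9333.
For a Normal prior and Normal likelihood with known variance, the posterior is Normal; its mode equals its mean, the precision-weighted average.
Prior precision 1/σ₀² = 1/16 = 0.0625; data precision n/σ² = 3/1 = 3.
μ̂ = (0.0625·0 + 3·(-14/15)) / (0.0625 + 3) = (-2.8)/3.0625 = -32/35 ≈ -0.9143.

μ̂_MAP = -0.9143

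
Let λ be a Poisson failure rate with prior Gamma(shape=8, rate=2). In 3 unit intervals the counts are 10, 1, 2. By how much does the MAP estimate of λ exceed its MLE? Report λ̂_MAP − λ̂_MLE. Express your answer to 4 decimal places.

MAP − MLE = -0.3333

Σxᵢ = 13. Posterior is Gamma(21, 5); MAP = (21−1)/5 = 20/5 ≈ 4.00000.
MLE = x̄ = 13/3 ≈ 4.33333.
Difference = 20/5 − 13/3 = -1/3 ≈ -0.3333.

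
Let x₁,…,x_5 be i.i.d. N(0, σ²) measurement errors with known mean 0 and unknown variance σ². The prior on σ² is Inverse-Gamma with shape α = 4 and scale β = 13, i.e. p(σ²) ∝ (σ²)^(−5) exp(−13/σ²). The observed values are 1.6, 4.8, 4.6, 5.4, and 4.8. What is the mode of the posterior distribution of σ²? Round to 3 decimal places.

σ̂²_MAP = 8.331

Sum of squared deviations about the known mean: SS = (1.6−0)² + (4.8−0)² + (4.6−0)² + (5.4−0)² + (4.8−0)² = 98.96.
The Normal likelihood contributes (σ²)^(−n/2) exp(−SS/(2σ²)), so the posterior is Inverse-Gamma(α + n/2, β + SS/2) = Inverse-Gamma(6.5, 62.48).
The mode of Inverse-Gamma(a, b) is b/(a+1) = 62.48/7.5 ≈ 8.331.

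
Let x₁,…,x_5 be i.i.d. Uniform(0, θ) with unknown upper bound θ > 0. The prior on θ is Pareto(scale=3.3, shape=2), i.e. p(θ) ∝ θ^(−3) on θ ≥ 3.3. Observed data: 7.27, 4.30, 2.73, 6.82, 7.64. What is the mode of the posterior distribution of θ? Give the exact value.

θ̂_MAP = 7.64

The Uniform(0, θ) likelihood is θ^(−n) for θ ≥ max(xᵢ), zero otherwise. Here max(xᵢ) = 7.64.
Posterior ∝ θ^(−3) · θ^(−5) = θ^(−8) on θ ≥ max(3.3, 7.64) = 7.64.
This density is strictly decreasing in θ, so the posterior mode lies at the lower boundary of the support.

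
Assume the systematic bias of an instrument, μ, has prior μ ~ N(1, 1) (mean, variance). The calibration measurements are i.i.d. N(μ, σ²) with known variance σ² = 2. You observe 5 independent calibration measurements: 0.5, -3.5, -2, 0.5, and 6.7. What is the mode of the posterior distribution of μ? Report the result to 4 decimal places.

n = 5; x̄ = (0.5 + (-3.5) + (-2) + 0.5 + 6.7)/5 = 2.2/5 = 0.44.
For a Normal prior and Normal likelihood with known variance, the posterior is Normal; its mode equals its mean, the precision-weighted average.
Prior precision 1/σ₀² = 1/1 = 1; data precision n/σ² = 5/2 = 2.5.
μ̂ = (1·1 + 2.5·0.44) / (1 + 2.5) = 2.1/3.5 = 0.6000.

μ̂_MAP = 0.6000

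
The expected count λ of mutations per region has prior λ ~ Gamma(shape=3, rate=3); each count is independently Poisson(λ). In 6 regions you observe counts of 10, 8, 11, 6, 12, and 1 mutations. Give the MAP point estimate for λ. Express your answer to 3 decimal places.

λ̂_MAP = 5.556

Σxᵢ = 10+8+11+6+12+1 = 48, with n = 6.
Posterior ∝ λ^2e^(−3λ) · λ^48e^(−6λ) = λ^50e^(−9λ), i.e. Gamma(shape=51, rate=9).
The mode of a Gamma(a, b) with a ≥ 1 (shape–rate) is (a−1)/b = 50/9 ≈ 5.556.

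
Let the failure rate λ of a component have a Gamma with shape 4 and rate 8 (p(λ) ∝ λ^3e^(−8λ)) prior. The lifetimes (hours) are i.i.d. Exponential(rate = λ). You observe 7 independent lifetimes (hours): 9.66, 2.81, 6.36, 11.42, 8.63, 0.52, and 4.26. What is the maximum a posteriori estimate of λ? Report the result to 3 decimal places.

The Exponential(rate=λ) likelihood is ∝ λ^n e^(−λΣtᵢ). Here n = 7 and Σtᵢ = 9.66 + 2.81 + 6.36 + 11.42 + 8.63 + 0.52 + 4.26 = 43.66.
Posterior ∝ λ^3e^(−8λ) · λ^7e^(−43.66λ) = λ^10e^(−51.66λ), i.e. Gamma(11, 51.66).
Mode = (a−1)/b = 10/51.66 ≈ 0.194.

λ̂_MAP = 0.194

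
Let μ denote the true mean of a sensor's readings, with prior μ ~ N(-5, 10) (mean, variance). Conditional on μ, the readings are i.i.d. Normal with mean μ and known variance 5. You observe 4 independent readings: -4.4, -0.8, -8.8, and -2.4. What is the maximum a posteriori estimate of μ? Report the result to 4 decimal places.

μ̂_MAP = -4.2000

n = 4; x̄ = ((-4.4) + (-0.8) + (-8.8) + (-2.4))/4 = -16.4/4 = -4.1.
For a Normal prior and Normal likelihood with known variance, the posterior is Normal; its mode equals its mean, the precision-weighted average.
Prior precision 1/σ₀² = 1/10 = 0.1; data precision n/σ² = 4/5 = 0.8.
μ̂ = (0.1·(-5) + 0.8·(-4.1)) / (0.1 + 0.8) = (-3.78)/0.9 = -4.2000.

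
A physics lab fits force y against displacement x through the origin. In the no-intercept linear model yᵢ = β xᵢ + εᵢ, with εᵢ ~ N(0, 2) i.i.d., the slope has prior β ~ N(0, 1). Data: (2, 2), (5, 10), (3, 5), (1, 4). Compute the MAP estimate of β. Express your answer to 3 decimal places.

β̂_MAP = 1.780

log p(β | y) = −Σ(yᵢ − βxᵢ)²/(2·2) − β²/(2·1) + const.
Setting the derivative to zero: Σxᵢ(yᵢ − βxᵢ)/2 − β/1 = 0, so β = Σxᵢyᵢ / (Σxᵢ² + σ²/τ²).
Σxᵢyᵢ = 2·2 + 5·10 + 3·5 + 1·4 = 73; Σxᵢ² = 39; σ²/τ² = 2.
β̂_MAP = 73 / (39 + 2) = 73/41 ≈ 1.780.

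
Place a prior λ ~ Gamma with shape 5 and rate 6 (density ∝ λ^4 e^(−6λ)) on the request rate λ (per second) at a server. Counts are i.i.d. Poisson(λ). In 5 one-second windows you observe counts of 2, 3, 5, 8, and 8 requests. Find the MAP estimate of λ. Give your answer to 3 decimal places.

Σxᵢ = 2+3+5+8+8 = 26, with n = 5.
Posterior ∝ λ^4e^(−6λ) · λ^26e^(−5λ) = λ^30e^(−11λ), i.e. Gamma(shape=31, rate=11).
The mode of a Gamma(a, b) with a ≥ 1 (shape–rate) is (a−1)/b = 30/11 ≈ 2.727.

λ̂_MAP = 2.727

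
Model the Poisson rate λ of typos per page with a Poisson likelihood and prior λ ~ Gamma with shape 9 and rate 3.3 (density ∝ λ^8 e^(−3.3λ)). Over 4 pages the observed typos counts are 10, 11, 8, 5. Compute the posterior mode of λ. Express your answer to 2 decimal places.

Σxᵢ = 10+11+8+5 = 34, with n = 4.
Posterior ∝ λ^8e^(−3.3λ) · λ^34e^(−4λ) = λ^42e^(−7.3λ), i.e. Gamma(shape=43, rate=7.3).
The mode of a Gamma(a, b) with a ≥ 1 (shape–rate) is (a−1)/b = 42/7.3 ≈ 5.75.

λ̂_MAP = 5.75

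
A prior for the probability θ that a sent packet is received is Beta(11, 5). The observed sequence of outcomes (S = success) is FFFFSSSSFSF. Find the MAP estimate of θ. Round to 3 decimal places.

Prior: Beta(11, 5).
Data: 5 successes in 11 trials (from the sequence). The binomial likelihood contributes θ^5(1−θ)^6, so the posterior is Beta(11+5, 5+6) = Beta(16, 11).
For Beta(a, b) with a, b > 1 the mode is (a−1)/(a+b−2) = 15/25 ≈ 0.600.

θ̂_MAP = 0.600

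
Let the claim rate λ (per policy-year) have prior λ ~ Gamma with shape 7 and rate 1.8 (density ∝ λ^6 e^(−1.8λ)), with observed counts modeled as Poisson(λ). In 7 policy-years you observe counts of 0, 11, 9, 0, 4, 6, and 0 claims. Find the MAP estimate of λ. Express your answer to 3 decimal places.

Σxᵢ = 0+11+9+0+4+6+0 = 30, with n = 7.
Posterior ∝ λ^6e^(−1.8λ) · λ^30e^(−7λ) = λ^36e^(−8.8λ), i.e. Gamma(shape=37, rate=8.8).
The mode of a Gamma(a, b) with a ≥ 1 (shape–rate) is (a−1)/b = 36/8.8 ≈ 4.091.

λ̂_MAP = 4.091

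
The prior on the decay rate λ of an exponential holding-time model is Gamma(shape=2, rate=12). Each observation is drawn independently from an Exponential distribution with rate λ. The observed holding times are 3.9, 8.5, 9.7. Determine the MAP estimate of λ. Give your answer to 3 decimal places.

λ̂_MAP = 0.117

The Exponential(rate=λ) likelihood is ∝ λ^n e^(−λΣtᵢ). Here n = 3 and Σtᵢ = 3.9 + 8.5 + 9.7 = 22.1.
Posterior ∝ λe^(−12λ) · λ^3e^(−22.1λ) = λ^4e^(−34.1λ), i.e. Gamma(5, 34.1).
Mode = (a−1)/b = 4/34.1 ≈ 0.117.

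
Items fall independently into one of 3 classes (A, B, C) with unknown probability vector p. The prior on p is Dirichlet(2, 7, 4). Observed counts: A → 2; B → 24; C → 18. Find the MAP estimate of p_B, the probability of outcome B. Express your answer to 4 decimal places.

The posterior is Dirichlet(αᵢ + nᵢ) = Dirichlet(4, 31, 22).
For a Dirichlet(a₁,…,a_K) with all aᵢ > 1, the mode has j-th component (aⱼ − 1)/(Σaᵢ − K).
Here Σaᵢ = 57 and K = 3, so p_B = (31 − 1)/(57 − 3) = 30/54 ≈ 0.5556.

MAP estimate of p_B = 0.5556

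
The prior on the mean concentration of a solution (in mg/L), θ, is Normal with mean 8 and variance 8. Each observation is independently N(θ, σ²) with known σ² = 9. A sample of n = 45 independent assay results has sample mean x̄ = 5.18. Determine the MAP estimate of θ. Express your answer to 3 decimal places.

θ̂_MAP = 5.249

n = 45, x̄ = 5.18.
For a Normal prior and Normal likelihood with known variance, the posterior is Normal; its mode equals its mean, the precision-weighted average.
Prior precision 1/σ₀² = 1/8 = 0.125; data precision n/σ² = 45/9 = 5.
θ̂ = (0.125·8 + 5·5.18) / (0.125 + 5) = 26.9/5.125 = 1076/205 ≈ 5.249.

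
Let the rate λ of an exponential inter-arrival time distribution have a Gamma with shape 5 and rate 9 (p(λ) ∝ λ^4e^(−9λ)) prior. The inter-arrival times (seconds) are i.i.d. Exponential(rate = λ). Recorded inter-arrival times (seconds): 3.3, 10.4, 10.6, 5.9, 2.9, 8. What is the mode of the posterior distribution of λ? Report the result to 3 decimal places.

λ̂_MAP = 0.200

The Exponential(rate=λ) likelihood is ∝ λ^n e^(−λΣtᵢ). Here n = 6 and Σtᵢ = 3.3 + 10.4 + 10.6 + 5.9 + 2.9 + 8 = 41.1.
Posterior ∝ λ^4e^(−9λ) · λ^6e^(−41.1λ) = λ^10e^(−50.1λ), i.e. Gamma(11, 50.1).
Mode = (a−1)/b = 10/50.1 ≈ 0.200.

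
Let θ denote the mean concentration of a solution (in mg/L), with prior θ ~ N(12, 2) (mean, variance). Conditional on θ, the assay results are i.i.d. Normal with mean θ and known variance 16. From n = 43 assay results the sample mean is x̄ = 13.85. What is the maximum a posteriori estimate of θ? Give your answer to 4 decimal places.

θ̂_MAP = 13.5598

n = 43, x̄ = 13.85.
For a Normal prior and Normal likelihood with known variance, the posterior is Normal; its mode equals its mean, the precision-weighted average.
Prior precision 1/σ₀² = 1/2 = 0.5; data precision n/σ² = 43/16 = 2.6875.
θ̂ = (0.5·12 + 2.6875·13.85) / (0.5 + 2.6875) = 43.221875/3.1875 = 13831/1020 ≈ 13.5598.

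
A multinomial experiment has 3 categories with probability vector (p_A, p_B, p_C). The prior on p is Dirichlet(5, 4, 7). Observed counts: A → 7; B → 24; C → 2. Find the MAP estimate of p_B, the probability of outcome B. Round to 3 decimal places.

MAP estimate of p_B = 0.587

The posterior is Dirichlet(αᵢ + nᵢ) = Dirichlet(12, 28, 9).
For a Dirichlet(a₁,…,a_K) with all aᵢ > 1, the mode has j-th component (aⱼ − 1)/(Σaᵢ − K).
Here Σaᵢ = 49 and K = 3, so p_B = (28 − 1)/(49 − 3) = 27/46 ≈ 0.587.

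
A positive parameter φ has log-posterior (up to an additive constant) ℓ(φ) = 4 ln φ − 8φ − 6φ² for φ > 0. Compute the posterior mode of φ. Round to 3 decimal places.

φ̂_MAP = 0.333

ℓ'(φ) = 4/φ − 8 − 12φ. Setting this to zero and multiplying by φ: 12φ² + 8φ − 4 = 0.
φ = (−8 + √(8² + 4·12·4)) / (2·12) = (−8 + √256) / 24 = (−8 + 16)/24 = 1/3.
ℓ''(φ) = −4/φ² − 12 < 0, confirming a maximum.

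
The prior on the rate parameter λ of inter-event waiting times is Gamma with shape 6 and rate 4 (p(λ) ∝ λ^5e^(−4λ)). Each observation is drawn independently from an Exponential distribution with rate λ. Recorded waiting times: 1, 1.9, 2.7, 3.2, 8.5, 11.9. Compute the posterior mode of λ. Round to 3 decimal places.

The Exponential(rate=λ) likelihood is ∝ λ^n e^(−λΣtᵢ). Here n = 6 and Σtᵢ = 1 + 1.9 + 2.7 + 3.2 + 8.5 + 11.9 = 29.2.
Posterior ∝ λ^5e^(−4λ) · λ^6e^(−29.2λ) = λ^11e^(−33.2λ), i.e. Gamma(12, 33.2).
Mode = (a−1)/b = 11/33.2 ≈ 0.331.

λ̂_MAP = 0.331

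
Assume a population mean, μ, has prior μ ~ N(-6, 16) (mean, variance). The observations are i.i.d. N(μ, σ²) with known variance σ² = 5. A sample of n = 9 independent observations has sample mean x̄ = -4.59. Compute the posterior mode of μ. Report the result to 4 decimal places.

μ̂_MAP = -4.6373

n = 9, x̄ = -4.59.
For a Normal prior and Normal likelihood with known variance, the posterior is Normal; its mode equals its mean, the precision-weighted average.
Prior precision 1/σ₀² = 1/16 = 0.0625; data precision n/σ² = 9/5 = 1.8.
μ̂ = (0.0625·(-6) + 1.8·(-4.59)) / (0.0625 + 1.8) = (-8.637)/1.8625 = -17274/3725 ≈ -4.6373.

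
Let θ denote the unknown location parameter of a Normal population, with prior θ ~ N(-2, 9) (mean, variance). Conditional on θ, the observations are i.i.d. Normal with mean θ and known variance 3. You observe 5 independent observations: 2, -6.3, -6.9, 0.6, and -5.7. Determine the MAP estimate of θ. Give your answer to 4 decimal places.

n = 5; x̄ = (2 + (-6.3) + (-6.9) + 0.6 + (-5.7))/5 = -16.3/5 = -3.26.
For a Normal prior and Normal likelihood with known variance, the posterior is Normal; its mode equals its mean, the precision-weighted average.
Prior precision 1/σ₀² = 1/9; data precision n/σ² = 5/3.
θ̂ = ((1/9)·(-2) + (5/3)·(-3.26)) / (1/9 + 5/3) = (-509/90)/(16/9) = -3.18125 ≈ -3.1813.

θ̂_MAP = -3.1813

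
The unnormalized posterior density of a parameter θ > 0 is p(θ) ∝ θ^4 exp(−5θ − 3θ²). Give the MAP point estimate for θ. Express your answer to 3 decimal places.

ℓ'(θ) = 4/θ − 5 − 6θ. Setting this to zero and multiplying by θ: 6θ² + 5θ − 4 = 0.
θ = (−5 + √(5² + 4·6·4)) / (2·6) = (−5 + √121) / 12 = (−5 + 11)/12 = 1/2.
ℓ''(θ) = −4/θ² − 6 < 0, confirming a maximum.

θ̂_MAP = 0.500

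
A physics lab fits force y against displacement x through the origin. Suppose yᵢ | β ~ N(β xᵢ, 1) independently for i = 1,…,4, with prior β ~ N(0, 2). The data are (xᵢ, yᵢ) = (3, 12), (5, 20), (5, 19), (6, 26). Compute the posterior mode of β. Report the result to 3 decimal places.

log p(β | y) = −Σ(yᵢ − βxᵢ)²/(2·1) − β²/(2·2) + const.
Setting the derivative to zero: Σxᵢ(yᵢ − βxᵢ)/1 − β/2 = 0, so β = Σxᵢyᵢ / (Σxᵢ² + σ²/τ²).
Σxᵢyᵢ = 3·12 + 5·20 + 5·19 + 6·26 = 387; Σxᵢ² = 95; σ²/τ² = 0.5.
β̂_MAP = 387 / (95 + 0.5) = 387/95.5 ≈ 4.052.

β̂_MAP = 4.052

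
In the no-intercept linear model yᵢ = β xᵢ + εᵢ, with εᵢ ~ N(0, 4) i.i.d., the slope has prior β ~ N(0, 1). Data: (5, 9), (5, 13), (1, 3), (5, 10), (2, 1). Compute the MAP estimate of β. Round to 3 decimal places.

log p(β | y) = −Σ(yᵢ − βxᵢ)²/(2·4) − β²/(2·1) + const.
Setting the derivative to zero: Σxᵢ(yᵢ − βxᵢ)/4 − β/1 = 0, so β = Σxᵢyᵢ / (Σxᵢ² + σ²/τ²).
Σxᵢyᵢ = 5·9 + 5·13 + 1·3 + 5·10 + 2·1 = 165; Σxᵢ² = 80; σ²/τ² = 4.
β̂_MAP = 165 / (80 + 4) = 165/84 ≈ 1.964.

β̂_MAP = 1.964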